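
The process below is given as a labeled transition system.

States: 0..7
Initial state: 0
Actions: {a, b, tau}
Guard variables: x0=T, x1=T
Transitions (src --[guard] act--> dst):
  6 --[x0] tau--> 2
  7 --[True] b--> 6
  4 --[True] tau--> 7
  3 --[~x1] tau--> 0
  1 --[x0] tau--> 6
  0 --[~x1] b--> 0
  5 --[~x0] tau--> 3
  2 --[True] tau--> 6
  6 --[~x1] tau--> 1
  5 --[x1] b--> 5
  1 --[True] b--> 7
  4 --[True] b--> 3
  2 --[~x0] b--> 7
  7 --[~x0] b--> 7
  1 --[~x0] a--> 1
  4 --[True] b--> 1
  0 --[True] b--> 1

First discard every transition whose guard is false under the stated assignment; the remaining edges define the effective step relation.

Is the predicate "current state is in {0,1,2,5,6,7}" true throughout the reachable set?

Answer: INVARIANT HOLDS

Analysis:
Inv-set: {0,1,2,5,6,7}
Reachable = {0,1,2,6,7}
  0: safe
  1: safe
  2: safe
  6: safe
  7: safe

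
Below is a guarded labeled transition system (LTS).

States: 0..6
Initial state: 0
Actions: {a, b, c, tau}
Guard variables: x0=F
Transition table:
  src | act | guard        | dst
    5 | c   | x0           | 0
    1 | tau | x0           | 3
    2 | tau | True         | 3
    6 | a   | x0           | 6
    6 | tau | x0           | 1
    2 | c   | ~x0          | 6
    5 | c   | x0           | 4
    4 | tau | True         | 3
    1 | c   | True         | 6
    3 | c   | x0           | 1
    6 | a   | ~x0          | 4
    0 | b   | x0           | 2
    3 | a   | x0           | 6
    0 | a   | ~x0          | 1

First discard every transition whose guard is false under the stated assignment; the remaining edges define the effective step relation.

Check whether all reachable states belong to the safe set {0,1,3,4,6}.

Answer: INVARIANT HOLDS

Analysis:
Allowed set {0,1,3,4,6}
Reach set: {0,1,3,4,6}
  0: ok
  1: ok
  3: ok
  4: ok
  6: ok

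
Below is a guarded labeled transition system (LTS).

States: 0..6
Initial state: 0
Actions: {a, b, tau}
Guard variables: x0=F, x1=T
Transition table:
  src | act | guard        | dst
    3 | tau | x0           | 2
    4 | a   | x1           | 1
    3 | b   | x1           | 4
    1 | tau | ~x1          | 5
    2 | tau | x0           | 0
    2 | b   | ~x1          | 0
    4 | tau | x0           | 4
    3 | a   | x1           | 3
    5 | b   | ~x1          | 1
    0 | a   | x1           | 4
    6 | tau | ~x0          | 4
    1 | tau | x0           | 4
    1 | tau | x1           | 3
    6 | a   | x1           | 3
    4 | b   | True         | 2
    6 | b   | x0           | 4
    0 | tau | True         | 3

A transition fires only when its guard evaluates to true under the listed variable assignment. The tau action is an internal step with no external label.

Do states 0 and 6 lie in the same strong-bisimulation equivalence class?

Compute ~ classes (split until stable):
  P[0] = {{0,1,2,3,4,5,6}}
  P[1] = {{0,6},{1},{2,5},{3,4}}
  P[2] = {{0,6},{1},{2,5},{3},{4}}
  P[3] = {{0},{1},{2,5},{3},{4},{6}}
6 equivalence class(es) (converged in 4)
0∈{0}, 6∈{6}

Answer: NOT BISIMILAR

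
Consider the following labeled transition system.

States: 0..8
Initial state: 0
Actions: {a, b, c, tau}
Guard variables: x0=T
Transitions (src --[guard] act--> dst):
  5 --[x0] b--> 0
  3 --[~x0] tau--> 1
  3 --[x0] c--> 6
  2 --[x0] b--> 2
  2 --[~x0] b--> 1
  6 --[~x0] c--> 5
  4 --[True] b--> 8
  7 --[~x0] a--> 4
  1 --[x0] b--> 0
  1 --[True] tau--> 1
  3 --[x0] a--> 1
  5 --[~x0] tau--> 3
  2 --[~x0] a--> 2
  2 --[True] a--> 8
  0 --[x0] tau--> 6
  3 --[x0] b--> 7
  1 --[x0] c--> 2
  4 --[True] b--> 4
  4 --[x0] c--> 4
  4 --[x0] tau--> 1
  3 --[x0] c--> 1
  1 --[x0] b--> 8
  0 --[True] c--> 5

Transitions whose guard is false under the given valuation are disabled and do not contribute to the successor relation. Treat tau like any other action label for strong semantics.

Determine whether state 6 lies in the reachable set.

Guard filter leaves 17 enabled edge(s).
Layer 0: {0}
Layer 1: {5,6}  total {0,5,6}
Reachable = {0,5,6}
Path to 6: tau

Answer: REACHABLE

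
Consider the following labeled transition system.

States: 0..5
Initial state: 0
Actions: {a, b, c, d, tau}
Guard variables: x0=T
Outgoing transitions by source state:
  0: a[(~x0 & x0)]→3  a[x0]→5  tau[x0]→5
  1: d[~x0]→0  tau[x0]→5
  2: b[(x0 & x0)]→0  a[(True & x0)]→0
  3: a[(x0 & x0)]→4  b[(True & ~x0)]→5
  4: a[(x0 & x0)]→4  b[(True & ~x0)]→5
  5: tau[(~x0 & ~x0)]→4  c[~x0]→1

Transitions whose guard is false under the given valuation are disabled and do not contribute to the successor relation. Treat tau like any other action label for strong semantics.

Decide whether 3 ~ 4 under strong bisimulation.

Answer: BISIMILAR

Analysis:
Refine partition for ~:
  round 0: {{0,1,2,3,4,5}}
  round 1: {{0},{1},{2},{3,4},{5}}
5 equivalence class(es) (converged in 2)
3∈{3,4}, 4∈{3,4}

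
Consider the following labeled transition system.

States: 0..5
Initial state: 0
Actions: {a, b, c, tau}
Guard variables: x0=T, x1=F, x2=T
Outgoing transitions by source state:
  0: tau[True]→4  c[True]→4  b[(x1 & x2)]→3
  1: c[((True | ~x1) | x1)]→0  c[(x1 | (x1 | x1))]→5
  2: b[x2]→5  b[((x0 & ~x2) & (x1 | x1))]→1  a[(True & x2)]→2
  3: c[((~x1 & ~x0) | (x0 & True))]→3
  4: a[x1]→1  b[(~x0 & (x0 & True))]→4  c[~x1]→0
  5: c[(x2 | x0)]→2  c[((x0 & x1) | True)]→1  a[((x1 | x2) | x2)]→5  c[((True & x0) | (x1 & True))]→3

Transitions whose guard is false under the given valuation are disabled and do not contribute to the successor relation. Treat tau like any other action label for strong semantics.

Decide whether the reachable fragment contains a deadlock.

R = {0,4}
  0: c→4  tau→4  [2 exit(s)]
  4: c→0  [1 exit(s)]

Answer: DEADLOCK-FREE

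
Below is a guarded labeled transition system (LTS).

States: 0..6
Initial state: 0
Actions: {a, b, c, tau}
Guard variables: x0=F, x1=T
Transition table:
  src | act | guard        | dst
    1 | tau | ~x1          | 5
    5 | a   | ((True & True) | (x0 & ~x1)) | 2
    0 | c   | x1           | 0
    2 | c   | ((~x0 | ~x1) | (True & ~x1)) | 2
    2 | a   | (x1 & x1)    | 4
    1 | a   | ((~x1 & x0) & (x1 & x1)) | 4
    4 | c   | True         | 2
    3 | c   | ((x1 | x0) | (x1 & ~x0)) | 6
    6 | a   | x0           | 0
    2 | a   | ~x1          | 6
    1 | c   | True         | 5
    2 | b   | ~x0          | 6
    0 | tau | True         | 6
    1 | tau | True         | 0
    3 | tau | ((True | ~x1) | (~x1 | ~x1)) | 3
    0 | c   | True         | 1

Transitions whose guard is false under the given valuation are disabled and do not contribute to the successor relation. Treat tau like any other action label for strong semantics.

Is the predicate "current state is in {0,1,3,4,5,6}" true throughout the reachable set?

Inv-set: {0,1,3,4,5,6}
R = {0,1,2,4,5,6}
  0: ✓
  1: ✓
  2: VIOLATES
  4: ✓
  5: ✓
  6: ✓
reach 2 via c·c·a — violates

Answer: INVARIANT VIOLATED at state 2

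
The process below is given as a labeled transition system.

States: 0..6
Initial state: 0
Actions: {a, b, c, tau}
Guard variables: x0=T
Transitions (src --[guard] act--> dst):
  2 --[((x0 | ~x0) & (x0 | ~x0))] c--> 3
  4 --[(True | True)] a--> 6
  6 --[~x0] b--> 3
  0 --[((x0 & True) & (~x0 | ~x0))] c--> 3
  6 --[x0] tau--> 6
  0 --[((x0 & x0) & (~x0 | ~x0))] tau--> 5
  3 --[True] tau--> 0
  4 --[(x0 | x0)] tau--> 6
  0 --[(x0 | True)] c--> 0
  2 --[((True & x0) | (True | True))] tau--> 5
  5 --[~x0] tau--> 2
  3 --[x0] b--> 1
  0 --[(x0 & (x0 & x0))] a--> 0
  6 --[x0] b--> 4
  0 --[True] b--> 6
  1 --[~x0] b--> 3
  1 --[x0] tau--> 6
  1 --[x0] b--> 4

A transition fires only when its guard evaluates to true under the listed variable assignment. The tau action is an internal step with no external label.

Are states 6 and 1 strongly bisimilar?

Compute ~ classes (split until stable):
  round 0: {{0,1,2,3,4,5,6}}
  round 1: {{0},{1,3,6},{2},{4},{5}}
  round 2: {{0},{1,6},{2},{3},{4},{5}}
stable after 3 split(s): 6 block(s)
6∈{1,6}, 1∈{1,6}

Answer: BISIMILAR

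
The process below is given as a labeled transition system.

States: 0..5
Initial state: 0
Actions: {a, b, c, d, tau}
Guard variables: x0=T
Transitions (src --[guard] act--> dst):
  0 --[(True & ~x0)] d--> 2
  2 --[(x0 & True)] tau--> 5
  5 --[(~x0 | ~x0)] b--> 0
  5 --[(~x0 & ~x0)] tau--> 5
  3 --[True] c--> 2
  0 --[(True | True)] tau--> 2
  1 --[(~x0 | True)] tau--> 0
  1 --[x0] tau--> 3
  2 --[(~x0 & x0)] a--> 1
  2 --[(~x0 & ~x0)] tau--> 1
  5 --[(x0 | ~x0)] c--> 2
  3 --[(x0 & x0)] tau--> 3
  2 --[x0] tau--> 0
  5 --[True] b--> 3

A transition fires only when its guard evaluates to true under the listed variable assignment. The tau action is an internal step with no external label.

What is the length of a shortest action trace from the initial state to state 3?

Breadth-first toward 3:
  L0 = {0}
  L1 = {2}
  L2 = {5}
  L3 = {3}
first hit 3 at d=3 via tau·tau·b

Answer: 3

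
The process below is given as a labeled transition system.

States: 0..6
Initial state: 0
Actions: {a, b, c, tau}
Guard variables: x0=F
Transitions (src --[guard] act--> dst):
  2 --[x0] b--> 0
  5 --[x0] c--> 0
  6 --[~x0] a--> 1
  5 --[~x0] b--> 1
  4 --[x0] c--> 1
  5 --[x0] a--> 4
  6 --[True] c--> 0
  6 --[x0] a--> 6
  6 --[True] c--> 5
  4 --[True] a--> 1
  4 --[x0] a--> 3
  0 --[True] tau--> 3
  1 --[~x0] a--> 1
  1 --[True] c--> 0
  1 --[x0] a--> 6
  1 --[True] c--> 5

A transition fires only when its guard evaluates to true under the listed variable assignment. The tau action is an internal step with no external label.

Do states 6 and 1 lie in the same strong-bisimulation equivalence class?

Answer: BISIMILAR

Trace:
Compute ~ classes (split until stable):
  π0 = {{0,1,2,3,4,5,6}}
  π1 = {{0},{1,6},{2,3},{4},{5}}
5 equivalence class(es) (converged in 2)
6∈{1,6}, 1∈{1,6}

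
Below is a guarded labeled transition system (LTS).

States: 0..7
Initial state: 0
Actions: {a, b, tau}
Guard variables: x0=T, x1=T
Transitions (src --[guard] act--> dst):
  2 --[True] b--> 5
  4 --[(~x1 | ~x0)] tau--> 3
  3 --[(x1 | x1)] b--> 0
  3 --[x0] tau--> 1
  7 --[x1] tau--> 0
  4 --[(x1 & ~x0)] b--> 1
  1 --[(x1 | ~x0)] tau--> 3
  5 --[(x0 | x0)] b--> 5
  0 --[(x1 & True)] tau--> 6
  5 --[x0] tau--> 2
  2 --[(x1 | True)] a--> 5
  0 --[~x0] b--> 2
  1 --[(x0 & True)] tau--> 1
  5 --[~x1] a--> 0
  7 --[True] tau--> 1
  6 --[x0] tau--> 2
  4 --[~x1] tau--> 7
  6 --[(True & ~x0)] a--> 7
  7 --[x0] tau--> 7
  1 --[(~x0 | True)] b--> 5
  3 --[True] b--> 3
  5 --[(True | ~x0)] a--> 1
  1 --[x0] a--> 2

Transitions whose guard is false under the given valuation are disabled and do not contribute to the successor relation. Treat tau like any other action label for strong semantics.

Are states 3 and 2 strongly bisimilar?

Compute ~ classes (split until stable):
  π0 = {{0,1,2,3,4,5,6,7}}
  π1 = {{0,6,7},{1,5},{2},{3},{4}}
  π2 = {{0},{1},{2},{3},{4},{5},{6},{7}}
8 equivalence class(es) (converged in 3)
3∈{3}, 2∈{2}

Answer: NOT BISIMILAR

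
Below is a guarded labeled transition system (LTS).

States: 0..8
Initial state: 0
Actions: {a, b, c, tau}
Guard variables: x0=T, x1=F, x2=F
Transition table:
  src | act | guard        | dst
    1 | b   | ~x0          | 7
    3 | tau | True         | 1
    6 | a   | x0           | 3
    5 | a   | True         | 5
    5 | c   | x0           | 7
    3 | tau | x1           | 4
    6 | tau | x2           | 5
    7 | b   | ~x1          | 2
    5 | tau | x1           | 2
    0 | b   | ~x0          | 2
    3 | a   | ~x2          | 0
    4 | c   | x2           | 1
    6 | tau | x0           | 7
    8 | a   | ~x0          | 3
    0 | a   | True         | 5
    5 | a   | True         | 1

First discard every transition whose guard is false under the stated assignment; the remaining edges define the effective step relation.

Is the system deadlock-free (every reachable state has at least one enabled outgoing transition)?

Answer: DEADLOCK at state 1

Analysis:
Reachable = {0,1,2,5,7}
  0: a→5  [deg 1]
  1: ∅  [no exit]
  2: ∅  [no exit]
  5: a→1  a→5  c→7  [deg 3]
  7: b→2  [deg 1]
Path to 1: a·a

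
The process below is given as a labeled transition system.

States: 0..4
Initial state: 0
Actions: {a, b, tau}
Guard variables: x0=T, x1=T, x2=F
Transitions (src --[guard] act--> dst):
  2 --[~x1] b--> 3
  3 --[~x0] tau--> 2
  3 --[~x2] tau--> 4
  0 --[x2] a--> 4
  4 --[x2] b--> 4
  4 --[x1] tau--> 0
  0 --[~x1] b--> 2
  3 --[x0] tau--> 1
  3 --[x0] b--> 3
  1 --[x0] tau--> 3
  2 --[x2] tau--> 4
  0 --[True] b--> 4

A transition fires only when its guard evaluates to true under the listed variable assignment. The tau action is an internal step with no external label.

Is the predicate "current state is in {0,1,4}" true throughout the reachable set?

Answer: INVARIANT HOLDS

Trace:
Allowed set {0,1,4}
Reachable = {0,4}
  0: ✓
  4: ✓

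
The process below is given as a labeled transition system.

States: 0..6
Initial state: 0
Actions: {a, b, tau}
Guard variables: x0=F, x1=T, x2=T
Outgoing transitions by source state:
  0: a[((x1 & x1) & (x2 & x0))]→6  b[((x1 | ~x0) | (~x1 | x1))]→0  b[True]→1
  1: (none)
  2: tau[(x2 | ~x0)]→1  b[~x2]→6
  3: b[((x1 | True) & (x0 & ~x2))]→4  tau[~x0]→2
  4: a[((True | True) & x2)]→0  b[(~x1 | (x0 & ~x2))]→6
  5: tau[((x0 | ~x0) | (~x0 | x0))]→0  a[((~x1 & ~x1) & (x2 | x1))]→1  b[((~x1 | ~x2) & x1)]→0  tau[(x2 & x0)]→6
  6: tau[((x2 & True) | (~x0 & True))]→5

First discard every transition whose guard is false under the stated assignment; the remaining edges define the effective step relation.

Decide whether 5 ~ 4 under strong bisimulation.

Answer: NOT BISIMILAR

Working:
Refine partition for ~:
  P[0] = {{0,1,2,3,4,5,6}}
  P[1] = {{0},{1},{2,3,5,6},{4}}
  P[2] = {{0},{1},{2},{3,6},{4},{5}}
  P[3] = {{0},{1},{2},{3},{4},{5},{6}}
stable after 4 split(s): 7 block(s)
[5]={5}  [4]={4}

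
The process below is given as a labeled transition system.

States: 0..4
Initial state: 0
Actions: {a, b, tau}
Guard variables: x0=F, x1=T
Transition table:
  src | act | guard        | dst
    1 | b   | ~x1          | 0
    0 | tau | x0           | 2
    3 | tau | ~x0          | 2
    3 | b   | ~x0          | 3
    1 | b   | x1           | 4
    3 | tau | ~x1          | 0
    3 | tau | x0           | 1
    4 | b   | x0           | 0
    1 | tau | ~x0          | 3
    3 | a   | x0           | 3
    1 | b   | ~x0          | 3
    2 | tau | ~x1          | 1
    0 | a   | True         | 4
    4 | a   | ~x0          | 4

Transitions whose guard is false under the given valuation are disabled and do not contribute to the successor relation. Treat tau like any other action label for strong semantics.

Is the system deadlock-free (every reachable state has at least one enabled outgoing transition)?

Answer: DEADLOCK-FREE

Trace:
R = {0,4}
  0: a→4  [deg 1]
  4: a→4  [deg 1]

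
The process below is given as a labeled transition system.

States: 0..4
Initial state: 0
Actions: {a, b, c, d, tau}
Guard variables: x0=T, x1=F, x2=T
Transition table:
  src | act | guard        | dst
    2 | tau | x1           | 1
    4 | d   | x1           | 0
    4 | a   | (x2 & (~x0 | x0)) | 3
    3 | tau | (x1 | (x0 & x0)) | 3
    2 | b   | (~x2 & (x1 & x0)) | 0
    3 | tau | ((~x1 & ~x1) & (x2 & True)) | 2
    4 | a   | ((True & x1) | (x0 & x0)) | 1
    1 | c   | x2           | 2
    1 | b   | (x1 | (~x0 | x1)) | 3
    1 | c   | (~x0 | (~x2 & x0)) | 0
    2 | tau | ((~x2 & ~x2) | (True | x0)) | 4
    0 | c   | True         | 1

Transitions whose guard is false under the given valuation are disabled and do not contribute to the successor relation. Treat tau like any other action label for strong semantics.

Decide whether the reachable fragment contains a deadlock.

Answer: DEADLOCK-FREE

Trace:
Reachable = {0,1,2,3,4}
  0: c→1  [1 out]
  1: c→2  [1 out]
  2: tau→4  [1 out]
  3: tau→2  tau→3  [2 out]
  4: a→1  a→3  [2 out]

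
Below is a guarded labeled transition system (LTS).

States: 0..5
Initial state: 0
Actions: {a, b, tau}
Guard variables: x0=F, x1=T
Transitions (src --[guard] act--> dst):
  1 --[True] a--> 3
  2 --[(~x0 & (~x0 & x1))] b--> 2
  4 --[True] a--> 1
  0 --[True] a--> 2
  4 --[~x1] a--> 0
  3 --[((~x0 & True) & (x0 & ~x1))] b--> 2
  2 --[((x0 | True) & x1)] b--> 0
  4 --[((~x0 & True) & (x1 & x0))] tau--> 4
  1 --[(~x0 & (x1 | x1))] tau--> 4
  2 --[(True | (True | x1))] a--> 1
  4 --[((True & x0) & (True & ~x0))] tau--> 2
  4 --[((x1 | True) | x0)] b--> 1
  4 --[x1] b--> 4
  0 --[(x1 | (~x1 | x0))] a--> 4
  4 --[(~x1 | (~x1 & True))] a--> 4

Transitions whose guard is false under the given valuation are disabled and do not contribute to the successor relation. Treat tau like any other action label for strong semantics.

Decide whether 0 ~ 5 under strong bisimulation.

Answer: NOT BISIMILAR

Analysis:
Compute ~ classes (split until stable):
  π0 = {{0,1,2,3,4,5}}
  π1 = {{0},{1},{2,4},{3,5}}
  π2 = {{0},{1},{2},{3,5},{4}}
5 equivalence class(es) (converged in 3)
[0]={0}  [5]={3,5}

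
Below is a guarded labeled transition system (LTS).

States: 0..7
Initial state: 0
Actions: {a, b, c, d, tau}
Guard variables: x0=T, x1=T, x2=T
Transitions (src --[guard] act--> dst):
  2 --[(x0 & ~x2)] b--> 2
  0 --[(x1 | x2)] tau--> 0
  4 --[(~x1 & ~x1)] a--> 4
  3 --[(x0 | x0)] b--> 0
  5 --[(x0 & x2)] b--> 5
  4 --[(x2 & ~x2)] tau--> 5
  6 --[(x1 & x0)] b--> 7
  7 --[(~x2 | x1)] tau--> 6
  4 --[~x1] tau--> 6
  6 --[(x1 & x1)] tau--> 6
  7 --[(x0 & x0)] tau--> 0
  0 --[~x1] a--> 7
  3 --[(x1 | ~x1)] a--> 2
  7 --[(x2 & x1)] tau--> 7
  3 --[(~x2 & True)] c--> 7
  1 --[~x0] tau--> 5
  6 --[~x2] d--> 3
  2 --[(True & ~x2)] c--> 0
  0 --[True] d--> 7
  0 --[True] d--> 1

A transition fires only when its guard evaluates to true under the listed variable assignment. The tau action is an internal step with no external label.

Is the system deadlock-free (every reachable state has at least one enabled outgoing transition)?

Answer: DEADLOCK at state 1

Working:
R = {0,1,6,7}
  0: d→1  d→7  tau→0  [deg 3]
  1: ∅  [STUCK]
  6: b→7  tau→6  [deg 2]
  7: tau→0  tau→6  tau→7  [deg 3]
trace reaching 1: d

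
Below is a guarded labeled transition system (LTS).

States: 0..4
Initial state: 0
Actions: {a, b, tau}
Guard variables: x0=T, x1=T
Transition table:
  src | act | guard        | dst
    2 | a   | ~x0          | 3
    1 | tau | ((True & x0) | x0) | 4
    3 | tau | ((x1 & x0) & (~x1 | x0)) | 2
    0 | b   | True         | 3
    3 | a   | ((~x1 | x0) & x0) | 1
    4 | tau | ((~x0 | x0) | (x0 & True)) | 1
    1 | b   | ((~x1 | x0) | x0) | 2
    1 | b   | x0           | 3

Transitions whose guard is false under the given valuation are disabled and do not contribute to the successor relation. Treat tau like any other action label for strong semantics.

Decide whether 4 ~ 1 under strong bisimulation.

Bisimulation quotient by refinement:
  π0 = {{0,1,2,3,4}}
  π1 = {{0},{1},{2},{3},{4}}
stable after 2 split(s): 5 block(s)
4∈{4}, 1∈{1}

Answer: NOT BISIMILAR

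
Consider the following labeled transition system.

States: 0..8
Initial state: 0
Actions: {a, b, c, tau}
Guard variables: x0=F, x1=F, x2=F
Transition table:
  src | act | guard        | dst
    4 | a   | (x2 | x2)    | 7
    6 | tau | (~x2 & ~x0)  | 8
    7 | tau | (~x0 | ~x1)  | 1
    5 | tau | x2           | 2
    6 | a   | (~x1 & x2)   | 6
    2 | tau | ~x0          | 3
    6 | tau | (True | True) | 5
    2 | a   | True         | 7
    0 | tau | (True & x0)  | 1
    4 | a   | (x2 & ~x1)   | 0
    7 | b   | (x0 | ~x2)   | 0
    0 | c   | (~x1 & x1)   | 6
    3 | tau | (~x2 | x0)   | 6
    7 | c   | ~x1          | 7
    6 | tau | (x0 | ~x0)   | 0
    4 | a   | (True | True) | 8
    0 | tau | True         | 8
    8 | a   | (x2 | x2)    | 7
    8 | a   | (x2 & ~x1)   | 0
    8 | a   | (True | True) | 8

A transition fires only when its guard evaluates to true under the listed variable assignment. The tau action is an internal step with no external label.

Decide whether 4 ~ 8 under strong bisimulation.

Answer: BISIMILAR

Trace:
Compute ~ classes (split until stable):
  round 0: {{0,1,2,3,4,5,6,7,8}}
  round 1: {{0,3,6},{1,5},{2},{4,8},{7}}
  round 2: {{0},{1,5},{2},{3},{4,8},{6},{7}}
7 equivalence class(es) (converged in 3)
class of 4: {4,8}; class of 8: {4,8}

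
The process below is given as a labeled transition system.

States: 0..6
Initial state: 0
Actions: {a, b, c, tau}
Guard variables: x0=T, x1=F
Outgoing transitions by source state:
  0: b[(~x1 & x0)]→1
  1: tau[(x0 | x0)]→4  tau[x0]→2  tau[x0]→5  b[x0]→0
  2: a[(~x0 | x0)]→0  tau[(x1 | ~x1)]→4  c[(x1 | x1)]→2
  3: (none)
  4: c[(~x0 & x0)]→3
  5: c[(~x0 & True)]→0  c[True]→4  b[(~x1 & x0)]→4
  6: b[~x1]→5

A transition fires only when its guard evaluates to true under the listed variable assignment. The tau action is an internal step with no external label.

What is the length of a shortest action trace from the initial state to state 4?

Answer: 2

Trace:
Breadth-first toward 4:
  L0 = {0}
  L1 = {1}
  L2 = {2,4,5}
first hit 4 at d=2 via b·tau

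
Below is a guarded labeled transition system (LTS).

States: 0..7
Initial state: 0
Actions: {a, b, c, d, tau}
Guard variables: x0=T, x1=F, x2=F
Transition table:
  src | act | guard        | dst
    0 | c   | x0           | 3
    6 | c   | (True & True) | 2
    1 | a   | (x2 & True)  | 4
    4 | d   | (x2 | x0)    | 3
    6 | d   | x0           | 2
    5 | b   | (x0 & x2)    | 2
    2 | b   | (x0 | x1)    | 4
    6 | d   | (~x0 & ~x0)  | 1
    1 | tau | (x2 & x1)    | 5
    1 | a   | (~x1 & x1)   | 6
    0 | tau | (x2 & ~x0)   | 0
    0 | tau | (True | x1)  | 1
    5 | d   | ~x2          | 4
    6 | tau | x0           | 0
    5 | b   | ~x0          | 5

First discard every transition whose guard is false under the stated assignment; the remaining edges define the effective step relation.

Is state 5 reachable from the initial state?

8 transition(s) survive guard evaluation.
depth 0: {0}
depth 1: {1,3}  now seen {0,1,3}
Reachable = {0,1,3}

Answer: UNREACHABLE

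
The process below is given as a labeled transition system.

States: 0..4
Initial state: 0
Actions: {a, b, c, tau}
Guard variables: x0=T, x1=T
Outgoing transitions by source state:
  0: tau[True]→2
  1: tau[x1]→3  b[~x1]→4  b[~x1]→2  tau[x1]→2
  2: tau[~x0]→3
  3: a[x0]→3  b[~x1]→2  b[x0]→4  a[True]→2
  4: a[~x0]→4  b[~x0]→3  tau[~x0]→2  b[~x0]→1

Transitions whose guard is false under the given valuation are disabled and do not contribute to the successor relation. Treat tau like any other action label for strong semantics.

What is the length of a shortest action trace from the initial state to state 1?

Layered search for 1:
  depth 0: {0}
  depth 1: {2}
1 never appears.

Answer: UNREACHABLE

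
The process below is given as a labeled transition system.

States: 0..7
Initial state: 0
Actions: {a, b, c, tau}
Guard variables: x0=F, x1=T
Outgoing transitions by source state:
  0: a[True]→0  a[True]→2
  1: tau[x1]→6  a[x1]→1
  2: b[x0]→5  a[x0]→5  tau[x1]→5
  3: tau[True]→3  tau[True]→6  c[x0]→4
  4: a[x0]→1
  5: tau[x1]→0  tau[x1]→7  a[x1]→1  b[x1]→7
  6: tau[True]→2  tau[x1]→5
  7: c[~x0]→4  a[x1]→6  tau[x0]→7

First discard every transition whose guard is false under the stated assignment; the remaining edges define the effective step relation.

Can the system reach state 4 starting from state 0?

Answer: REACHABLE

Trace:
Guard filter leaves 15 enabled edge(s).
depth 0: {0}
depth 1: {2}  now seen {0,2}
depth 2: {5}  now seen {0,2,5}
depth 3: {1,7}  now seen {0,1,2,5,7}
depth 4: {4,6}  now seen {0,1,2,4,5,6,7}
Reachable = {0,1,2,4,5,6,7}
witness 4: a·tau·tau·c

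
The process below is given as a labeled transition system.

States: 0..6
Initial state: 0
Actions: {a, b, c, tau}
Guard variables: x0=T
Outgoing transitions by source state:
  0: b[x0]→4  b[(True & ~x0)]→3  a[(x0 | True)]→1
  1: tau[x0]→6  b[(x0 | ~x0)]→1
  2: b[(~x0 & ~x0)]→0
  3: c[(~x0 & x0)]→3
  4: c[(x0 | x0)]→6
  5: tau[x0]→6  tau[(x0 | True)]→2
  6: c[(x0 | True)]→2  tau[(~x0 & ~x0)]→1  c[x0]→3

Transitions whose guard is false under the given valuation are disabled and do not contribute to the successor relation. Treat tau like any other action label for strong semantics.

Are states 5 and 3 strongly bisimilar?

Answer: NOT BISIMILAR

Analysis:
Bisimulation quotient by refinement:
  P[0] = {{0,1,2,3,4,5,6}}
  P[1] = {{0},{1},{2,3},{4,6},{5}}
  P[2] = {{0},{1},{2,3},{4},{5},{6}}
stable after 3 split(s): 6 block(s)
[5]={5}  [3]={2,3}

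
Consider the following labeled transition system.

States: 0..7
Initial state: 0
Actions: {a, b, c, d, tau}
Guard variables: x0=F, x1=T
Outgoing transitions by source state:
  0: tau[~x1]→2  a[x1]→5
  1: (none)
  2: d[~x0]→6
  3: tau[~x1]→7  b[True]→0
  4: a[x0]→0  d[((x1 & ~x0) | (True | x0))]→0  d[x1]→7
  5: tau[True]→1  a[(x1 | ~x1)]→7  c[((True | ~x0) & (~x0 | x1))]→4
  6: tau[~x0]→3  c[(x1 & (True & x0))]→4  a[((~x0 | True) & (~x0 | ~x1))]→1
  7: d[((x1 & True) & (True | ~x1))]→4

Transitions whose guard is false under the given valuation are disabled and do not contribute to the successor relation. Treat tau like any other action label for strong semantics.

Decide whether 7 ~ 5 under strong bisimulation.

Answer: NOT BISIMILAR

Analysis:
Compute ~ classes (split until stable):
  P[0] = {{0,1,2,3,4,5,6,7}}
  P[1] = {{0},{1},{2,4,7},{3},{5},{6}}
  P[2] = {{0},{1},{2},{3},{4},{5},{6},{7}}
8 equivalence class(es) (converged in 3)
class of 7: {7}; class of 5: {5}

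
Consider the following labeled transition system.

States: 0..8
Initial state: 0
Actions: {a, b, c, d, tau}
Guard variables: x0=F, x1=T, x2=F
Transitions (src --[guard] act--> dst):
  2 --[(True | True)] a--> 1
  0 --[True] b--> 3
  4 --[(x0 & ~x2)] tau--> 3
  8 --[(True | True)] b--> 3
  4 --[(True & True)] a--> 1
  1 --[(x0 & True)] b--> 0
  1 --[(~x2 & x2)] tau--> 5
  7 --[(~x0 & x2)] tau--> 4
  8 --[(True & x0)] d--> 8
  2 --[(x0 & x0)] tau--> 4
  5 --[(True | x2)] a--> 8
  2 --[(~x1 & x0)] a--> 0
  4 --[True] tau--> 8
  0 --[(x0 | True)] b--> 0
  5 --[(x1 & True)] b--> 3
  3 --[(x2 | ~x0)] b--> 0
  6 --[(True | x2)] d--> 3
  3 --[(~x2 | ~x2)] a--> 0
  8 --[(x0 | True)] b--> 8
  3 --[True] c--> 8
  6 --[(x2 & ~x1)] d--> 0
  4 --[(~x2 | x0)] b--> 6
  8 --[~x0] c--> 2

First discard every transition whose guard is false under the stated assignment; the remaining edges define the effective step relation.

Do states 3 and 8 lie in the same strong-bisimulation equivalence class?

Refine partition for ~:
  round 0: {{0,1,2,3,4,5,6,7,8}}
  round 1: {{0},{1,7},{2},{3},{4},{5},{6},{8}}
stable after 2 split(s): 8 block(s)
3∈{3}, 8∈{8}

Answer: NOT BISIMILAR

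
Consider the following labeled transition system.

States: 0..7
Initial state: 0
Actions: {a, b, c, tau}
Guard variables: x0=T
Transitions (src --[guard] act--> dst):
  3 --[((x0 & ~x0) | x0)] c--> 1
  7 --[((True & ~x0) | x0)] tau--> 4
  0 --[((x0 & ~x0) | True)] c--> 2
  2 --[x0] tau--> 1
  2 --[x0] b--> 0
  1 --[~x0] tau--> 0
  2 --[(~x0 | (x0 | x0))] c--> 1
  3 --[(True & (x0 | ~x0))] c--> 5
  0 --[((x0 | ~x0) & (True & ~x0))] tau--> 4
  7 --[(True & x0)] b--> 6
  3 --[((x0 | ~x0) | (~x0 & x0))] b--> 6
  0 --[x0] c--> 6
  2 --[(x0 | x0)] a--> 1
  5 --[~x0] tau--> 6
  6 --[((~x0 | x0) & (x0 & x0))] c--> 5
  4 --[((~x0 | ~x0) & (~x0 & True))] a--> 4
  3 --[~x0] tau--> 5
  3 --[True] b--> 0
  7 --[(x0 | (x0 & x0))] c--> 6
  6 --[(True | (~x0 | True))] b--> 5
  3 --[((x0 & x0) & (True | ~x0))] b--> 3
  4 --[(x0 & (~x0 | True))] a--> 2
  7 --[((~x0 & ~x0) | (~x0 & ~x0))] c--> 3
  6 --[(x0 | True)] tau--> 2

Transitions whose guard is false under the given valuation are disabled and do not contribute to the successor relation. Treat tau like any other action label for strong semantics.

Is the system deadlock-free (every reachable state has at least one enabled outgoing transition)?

Reach set: {0,1,2,5,6}
  0: c→2  c→6  [2 out]
  1: ∅  [STUCK]
  2: a→1  b→0  c→1  tau→1  [4 out]
  5: ∅  [STUCK]
  6: b→5  c→5  tau→2  [3 out]
trace reaching 1: c·tau

Answer: DEADLOCK at state 1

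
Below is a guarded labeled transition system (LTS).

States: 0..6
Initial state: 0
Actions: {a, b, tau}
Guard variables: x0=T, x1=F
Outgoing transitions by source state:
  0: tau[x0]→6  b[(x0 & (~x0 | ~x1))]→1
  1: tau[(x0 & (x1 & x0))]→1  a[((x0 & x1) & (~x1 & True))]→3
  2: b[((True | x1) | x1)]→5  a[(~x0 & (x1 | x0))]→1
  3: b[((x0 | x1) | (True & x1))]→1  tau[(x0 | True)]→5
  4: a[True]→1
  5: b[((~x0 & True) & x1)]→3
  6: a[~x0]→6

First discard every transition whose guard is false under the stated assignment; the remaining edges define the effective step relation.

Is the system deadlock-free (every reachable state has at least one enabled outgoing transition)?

Reach set: {0,1,6}
  0: b→1  tau→6  [deg 2]
  1: ∅  [STUCK]
  6: ∅  [STUCK]
trace reaching 1: b

Answer: DEADLOCK at state 1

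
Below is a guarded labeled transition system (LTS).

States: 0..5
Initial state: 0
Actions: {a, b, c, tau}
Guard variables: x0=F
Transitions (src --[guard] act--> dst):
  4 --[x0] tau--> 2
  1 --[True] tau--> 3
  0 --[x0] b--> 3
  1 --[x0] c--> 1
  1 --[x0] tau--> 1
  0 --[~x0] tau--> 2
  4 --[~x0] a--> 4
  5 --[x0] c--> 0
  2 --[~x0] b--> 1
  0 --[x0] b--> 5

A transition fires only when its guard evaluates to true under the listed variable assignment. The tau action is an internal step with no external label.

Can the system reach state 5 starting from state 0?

After dropping false guards: 4 live edges.
depth 0: {0}
depth 1: {2}  total {0,2}
depth 2: {1}  total {0,1,2}
depth 3: {3}  total {0,1,2,3}
R = {0,1,2,3}

Answer: UNREACHABLE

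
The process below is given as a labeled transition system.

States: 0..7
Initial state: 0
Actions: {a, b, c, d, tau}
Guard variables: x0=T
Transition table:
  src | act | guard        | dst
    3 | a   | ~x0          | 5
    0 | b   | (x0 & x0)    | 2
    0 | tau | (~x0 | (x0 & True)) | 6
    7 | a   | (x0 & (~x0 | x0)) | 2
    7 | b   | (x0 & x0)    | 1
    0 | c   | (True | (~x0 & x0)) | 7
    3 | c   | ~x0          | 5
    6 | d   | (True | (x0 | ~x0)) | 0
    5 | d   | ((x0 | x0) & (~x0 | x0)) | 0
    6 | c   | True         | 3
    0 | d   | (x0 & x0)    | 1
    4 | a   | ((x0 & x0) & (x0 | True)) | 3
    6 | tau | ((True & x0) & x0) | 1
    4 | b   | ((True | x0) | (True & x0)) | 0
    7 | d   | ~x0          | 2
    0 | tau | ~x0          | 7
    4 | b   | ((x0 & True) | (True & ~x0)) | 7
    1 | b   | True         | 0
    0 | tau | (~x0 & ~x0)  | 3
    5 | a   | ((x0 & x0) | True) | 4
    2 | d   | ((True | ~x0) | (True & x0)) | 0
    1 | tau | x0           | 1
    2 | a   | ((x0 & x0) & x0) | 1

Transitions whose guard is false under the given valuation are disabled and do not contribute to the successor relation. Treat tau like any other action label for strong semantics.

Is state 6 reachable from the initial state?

Guard filter leaves 18 enabled edge(s).
Layer 0: {0}
Layer 1: {1,2,6,7}  total {0,1,2,6,7}
Layer 2: {3}  total {0,1,2,3,6,7}
R = {0,1,2,3,6,7}
trace reaching 6: tau

Answer: REACHABLE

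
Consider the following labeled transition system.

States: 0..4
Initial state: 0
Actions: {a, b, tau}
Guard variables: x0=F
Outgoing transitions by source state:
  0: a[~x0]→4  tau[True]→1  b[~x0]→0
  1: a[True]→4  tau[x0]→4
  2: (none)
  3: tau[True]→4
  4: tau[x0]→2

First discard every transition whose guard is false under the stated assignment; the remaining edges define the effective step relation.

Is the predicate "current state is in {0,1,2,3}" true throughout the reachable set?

Inv-set: {0,1,2,3}
Reachable = {0,1,4}
  0: ✓
  1: ✓
  4: VIOLATES
witness against invariant: a → 4

Answer: INVARIANT VIOLATED at state 4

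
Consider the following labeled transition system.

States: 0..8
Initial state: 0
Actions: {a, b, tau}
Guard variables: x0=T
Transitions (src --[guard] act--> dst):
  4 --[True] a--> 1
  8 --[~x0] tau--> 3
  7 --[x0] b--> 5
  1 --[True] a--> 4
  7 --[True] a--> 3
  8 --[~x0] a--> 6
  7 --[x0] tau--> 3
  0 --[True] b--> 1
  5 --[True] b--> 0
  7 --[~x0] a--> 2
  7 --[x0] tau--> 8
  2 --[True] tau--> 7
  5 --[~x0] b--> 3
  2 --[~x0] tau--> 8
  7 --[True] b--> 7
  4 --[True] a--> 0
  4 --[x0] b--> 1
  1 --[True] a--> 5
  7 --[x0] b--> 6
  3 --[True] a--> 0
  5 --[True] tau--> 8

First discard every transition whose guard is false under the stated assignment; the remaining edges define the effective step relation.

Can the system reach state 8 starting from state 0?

Guard filter leaves 16 enabled edge(s).
depth 0: {0}
depth 1: {1}  cumulative {0,1}
depth 2: {4,5}  cumulative {0,1,4,5}
depth 3: {8}  cumulative {0,1,4,5,8}
R = {0,1,4,5,8}
Path to 8: b·a·tau

Answer: REACHABLE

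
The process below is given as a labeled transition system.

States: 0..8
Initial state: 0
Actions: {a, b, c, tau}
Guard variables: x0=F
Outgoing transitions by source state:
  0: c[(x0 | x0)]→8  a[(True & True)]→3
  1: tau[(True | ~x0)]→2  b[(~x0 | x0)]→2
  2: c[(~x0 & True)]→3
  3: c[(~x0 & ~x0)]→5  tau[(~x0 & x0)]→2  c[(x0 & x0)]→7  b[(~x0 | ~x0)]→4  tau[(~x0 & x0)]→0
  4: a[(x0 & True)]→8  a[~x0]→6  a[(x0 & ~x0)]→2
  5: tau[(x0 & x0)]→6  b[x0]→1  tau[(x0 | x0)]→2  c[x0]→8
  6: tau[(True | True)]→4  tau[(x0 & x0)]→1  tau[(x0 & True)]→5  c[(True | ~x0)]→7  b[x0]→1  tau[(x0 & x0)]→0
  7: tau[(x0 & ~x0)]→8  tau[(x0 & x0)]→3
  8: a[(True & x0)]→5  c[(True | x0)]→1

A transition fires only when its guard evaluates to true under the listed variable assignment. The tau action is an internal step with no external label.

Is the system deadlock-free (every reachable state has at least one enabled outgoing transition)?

Reach set: {0,3,4,5,6,7}
  0: a→3  [1 exit(s)]
  3: b→4  c→5  [2 exit(s)]
  4: a→6  [1 exit(s)]
  5: ∅  [no exit]
  6: c→7  tau→4  [2 exit(s)]
  7: ∅  [no exit]
trace reaching 5: a·c

Answer: DEADLOCK at state 5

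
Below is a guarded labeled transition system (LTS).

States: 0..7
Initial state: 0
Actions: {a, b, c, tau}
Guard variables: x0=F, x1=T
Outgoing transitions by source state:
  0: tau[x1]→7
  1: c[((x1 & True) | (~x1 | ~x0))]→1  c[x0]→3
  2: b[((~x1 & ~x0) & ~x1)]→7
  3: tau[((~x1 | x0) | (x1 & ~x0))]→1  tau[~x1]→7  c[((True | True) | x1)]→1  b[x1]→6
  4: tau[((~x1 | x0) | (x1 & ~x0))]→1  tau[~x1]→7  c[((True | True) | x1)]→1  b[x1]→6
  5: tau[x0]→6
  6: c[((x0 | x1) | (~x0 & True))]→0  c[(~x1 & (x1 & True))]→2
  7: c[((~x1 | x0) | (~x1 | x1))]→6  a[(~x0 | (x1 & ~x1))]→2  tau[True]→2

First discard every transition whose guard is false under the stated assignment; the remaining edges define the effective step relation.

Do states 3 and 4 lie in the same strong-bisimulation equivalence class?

Refine partition for ~:
  round 0: {{0,1,2,3,4,5,6,7}}
  round 1: {{0},{1,6},{2,5},{3,4},{7}}
  round 2: {{0},{1},{2,5},{3,4},{6},{7}}
6 equivalence class(es) (converged in 3)
3∈{3,4}, 4∈{3,4}

Answer: BISIMILAR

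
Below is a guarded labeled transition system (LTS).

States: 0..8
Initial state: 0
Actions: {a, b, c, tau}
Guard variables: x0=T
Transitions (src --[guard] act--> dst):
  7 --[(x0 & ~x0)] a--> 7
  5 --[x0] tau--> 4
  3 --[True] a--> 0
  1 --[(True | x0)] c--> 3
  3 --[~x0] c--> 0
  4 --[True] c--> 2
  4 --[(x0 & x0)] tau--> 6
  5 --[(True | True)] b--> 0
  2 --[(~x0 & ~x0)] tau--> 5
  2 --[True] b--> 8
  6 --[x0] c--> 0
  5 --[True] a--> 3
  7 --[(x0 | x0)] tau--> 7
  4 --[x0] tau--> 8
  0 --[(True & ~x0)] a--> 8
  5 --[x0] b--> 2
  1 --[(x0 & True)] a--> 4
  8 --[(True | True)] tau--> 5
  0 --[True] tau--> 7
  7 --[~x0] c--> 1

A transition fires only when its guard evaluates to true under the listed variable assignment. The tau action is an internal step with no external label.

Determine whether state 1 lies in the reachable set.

Answer: UNREACHABLE

Working:
15 transition(s) survive guard evaluation.
Layer 0: {0}
Layer 1: {7}  cumulative {0,7}
Reach set: {0,7}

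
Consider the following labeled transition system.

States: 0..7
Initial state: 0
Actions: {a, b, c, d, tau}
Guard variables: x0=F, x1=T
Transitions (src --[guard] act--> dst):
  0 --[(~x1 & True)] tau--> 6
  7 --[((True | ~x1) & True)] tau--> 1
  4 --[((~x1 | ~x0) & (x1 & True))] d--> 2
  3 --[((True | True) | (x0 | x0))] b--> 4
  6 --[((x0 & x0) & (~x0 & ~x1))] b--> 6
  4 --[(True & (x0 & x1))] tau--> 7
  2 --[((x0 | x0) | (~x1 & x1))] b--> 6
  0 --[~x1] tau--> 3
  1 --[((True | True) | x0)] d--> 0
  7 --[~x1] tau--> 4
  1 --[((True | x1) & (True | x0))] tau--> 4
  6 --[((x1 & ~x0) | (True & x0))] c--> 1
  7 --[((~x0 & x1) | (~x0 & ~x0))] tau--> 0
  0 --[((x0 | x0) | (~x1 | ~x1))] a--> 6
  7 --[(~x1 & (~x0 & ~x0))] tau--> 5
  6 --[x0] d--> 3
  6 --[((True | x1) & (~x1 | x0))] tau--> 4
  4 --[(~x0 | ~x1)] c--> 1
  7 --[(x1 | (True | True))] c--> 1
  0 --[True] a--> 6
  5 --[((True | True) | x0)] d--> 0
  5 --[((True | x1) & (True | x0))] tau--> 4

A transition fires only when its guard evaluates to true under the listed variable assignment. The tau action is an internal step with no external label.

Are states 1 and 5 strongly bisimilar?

Compute ~ classes (split until stable):
  round 0: {{0,1,2,3,4,5,6,7}}
  round 1: {{0},{1,5},{2},{3},{4},{6},{7}}
Fixed point at round 2; 7 class(es).
[1]={1,5}  [5]={1,5}

Answer: BISIMILAR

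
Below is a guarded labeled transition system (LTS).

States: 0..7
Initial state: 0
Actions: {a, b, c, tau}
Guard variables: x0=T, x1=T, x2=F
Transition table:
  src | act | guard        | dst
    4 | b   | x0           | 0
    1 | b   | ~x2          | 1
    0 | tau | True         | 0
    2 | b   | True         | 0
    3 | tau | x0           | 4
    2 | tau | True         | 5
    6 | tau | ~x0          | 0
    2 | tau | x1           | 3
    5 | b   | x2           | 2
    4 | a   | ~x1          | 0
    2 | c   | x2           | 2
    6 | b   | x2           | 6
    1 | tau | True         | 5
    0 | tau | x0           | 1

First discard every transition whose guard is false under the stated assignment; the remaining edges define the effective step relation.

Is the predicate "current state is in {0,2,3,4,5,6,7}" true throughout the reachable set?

Safe = {0,2,3,4,5,6,7}
Reach set: {0,1,5}
  0: safe
  1: VIOLATES
  5: safe
counterexample path to 1: tau

Answer: INVARIANT VIOLATED at state 1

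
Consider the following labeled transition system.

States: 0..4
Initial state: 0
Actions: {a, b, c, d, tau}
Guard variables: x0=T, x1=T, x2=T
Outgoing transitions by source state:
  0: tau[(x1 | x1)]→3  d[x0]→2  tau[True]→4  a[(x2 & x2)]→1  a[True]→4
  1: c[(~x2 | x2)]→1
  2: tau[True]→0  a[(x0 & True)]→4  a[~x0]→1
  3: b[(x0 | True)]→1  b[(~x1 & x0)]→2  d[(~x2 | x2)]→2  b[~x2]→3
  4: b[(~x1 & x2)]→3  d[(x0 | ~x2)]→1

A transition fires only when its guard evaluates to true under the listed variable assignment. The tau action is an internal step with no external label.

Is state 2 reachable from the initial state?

11 transition(s) survive guard evaluation.
L0 = {0}
L1 = {1,2,3,4}  total {0,1,2,3,4}
R = {0,1,2,3,4}
Path to 2: d

Answer: REACHABLE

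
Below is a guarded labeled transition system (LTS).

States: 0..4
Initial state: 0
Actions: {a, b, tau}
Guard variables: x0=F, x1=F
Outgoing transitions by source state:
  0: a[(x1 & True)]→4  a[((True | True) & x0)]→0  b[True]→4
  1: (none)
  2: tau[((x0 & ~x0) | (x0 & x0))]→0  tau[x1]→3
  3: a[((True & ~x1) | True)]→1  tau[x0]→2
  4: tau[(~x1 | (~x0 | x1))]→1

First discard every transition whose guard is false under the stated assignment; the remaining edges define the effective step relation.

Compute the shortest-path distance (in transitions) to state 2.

Answer: UNREACHABLE

Working:
BFS to 2:
  L0 = {0}
  L1 = {4}
  L2 = {1}
2 never appears.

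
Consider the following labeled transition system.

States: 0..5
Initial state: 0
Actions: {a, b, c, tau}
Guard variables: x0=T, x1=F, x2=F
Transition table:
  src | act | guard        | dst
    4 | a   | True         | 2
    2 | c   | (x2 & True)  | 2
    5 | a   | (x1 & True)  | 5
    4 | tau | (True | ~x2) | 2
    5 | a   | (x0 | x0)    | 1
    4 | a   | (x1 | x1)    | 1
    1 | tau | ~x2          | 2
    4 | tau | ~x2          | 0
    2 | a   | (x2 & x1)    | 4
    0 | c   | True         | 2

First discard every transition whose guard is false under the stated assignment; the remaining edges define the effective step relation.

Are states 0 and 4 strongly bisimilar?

Compute ~ classes (split until stable):
  round 0: {{0,1,2,3,4,5}}
  round 1: {{0},{1},{2,3},{4},{5}}
stable after 2 split(s): 5 block(s)
0∈{0}, 4∈{4}

Answer: NOT BISIMILAR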